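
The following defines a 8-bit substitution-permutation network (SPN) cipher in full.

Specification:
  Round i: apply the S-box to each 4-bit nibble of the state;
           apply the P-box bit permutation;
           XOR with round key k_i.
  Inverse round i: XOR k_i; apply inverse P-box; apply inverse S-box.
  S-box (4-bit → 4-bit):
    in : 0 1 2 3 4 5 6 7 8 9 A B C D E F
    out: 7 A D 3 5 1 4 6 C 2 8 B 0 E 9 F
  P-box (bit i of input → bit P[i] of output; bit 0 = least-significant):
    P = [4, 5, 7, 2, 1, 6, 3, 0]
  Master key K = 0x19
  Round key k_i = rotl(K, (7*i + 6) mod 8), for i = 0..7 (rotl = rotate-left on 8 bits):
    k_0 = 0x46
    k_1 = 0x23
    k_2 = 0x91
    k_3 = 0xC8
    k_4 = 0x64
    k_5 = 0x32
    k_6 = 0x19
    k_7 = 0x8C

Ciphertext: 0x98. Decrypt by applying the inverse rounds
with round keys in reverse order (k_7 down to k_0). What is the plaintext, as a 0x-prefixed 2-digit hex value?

s_0 = ciphertext = 0x98
s_1 = InvRound(s_0, k_7) = 0xCE
s_2 = InvRound(s_1, k_6) = 0xB2
s_3 = InvRound(s_2, k_5) = 0xC6
s_4 = InvRound(s_3, k_4) = 0x57
s_5 = InvRound(s_4, k_3) = 0x22
s_6 = InvRound(s_5, k_2) = 0xE0
s_7 = InvRound(s_6, k_1) = 0xB6
s_8 = InvRound(s_7, k_0) = 0x90

0x90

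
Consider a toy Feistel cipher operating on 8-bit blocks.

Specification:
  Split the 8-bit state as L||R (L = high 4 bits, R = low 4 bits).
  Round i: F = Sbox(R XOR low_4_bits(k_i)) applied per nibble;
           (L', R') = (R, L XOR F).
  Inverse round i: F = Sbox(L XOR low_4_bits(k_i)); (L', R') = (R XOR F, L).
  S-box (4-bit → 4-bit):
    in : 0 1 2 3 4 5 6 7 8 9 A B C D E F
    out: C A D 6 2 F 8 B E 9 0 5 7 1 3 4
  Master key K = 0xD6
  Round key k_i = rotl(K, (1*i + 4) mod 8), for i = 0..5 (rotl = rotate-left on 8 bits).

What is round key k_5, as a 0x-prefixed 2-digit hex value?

0xAD

K = 0xD6
k_0 = rotl(K, (1*0+4) mod 8) = rotl(K, 4) = 0x6D
k_1 = rotl(K, (1*1+4) mod 8) = rotl(K, 5) = 0xDA
k_2 = rotl(K, (1*2+4) mod 8) = rotl(K, 6) = 0xB5
k_3 = rotl(K, (1*3+4) mod 8) = rotl(K, 7) = 0x6B
k_4 = rotl(K, (1*4+4) mod 8) = rotl(K, 0) = 0xD6
k_5 = rotl(K, (1*5+4) mod 8) = rotl(K, 1) = 0xAD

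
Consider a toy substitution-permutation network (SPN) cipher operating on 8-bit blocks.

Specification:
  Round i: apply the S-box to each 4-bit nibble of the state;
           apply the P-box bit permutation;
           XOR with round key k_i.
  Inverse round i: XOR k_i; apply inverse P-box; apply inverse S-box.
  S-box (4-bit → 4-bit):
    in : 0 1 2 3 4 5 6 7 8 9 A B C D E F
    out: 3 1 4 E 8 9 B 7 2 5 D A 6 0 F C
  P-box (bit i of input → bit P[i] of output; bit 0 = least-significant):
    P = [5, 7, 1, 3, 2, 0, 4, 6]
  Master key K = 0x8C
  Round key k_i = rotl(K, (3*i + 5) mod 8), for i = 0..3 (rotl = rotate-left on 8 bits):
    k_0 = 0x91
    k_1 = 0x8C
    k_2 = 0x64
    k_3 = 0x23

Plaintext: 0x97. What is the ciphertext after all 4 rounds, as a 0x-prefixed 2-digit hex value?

s_0 = plaintext = 0x97
s_1 = Round(s_0, k_0) = 0x27
s_2 = Round(s_1, k_1) = 0x3E
s_3 = Round(s_2, k_2) = 0x9F
s_4 = Round(s_3, k_3) = 0x3D

0x3D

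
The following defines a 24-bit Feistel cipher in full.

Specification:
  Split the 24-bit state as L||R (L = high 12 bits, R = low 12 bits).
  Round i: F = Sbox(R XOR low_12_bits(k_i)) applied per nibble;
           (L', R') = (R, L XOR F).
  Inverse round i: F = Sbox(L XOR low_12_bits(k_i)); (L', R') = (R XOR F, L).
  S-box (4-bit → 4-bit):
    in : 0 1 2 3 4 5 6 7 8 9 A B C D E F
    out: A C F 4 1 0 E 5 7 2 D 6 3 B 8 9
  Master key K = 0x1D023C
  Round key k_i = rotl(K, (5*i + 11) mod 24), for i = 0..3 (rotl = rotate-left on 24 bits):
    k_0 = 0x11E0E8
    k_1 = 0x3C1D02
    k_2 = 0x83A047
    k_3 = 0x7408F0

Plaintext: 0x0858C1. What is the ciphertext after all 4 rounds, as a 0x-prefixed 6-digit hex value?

0x7C9CD3

s_0 = plaintext = 0x0858C1
s_1 = Round(s_0, k_0) = 0x8C1777
s_2 = Round(s_1, k_1) = 0x777591
s_3 = Round(s_2, k_2) = 0x5917C9
s_4 = Round(s_3, k_3) = 0x7C9CD3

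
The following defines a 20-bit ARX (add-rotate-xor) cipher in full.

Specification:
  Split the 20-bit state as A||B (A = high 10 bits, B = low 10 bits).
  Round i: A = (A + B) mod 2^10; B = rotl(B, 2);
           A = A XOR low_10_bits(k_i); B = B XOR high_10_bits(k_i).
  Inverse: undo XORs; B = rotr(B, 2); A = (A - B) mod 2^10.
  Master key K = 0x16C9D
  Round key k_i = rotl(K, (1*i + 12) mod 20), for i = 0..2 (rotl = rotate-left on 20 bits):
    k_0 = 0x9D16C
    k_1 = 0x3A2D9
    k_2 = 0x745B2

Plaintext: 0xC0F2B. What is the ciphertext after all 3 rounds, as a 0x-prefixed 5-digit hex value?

0x7E3CA

s_0 = plaintext = 0xC0F2B
s_1 = Round(s_0, k_0) = 0xD0ADB
s_2 = Round(s_1, k_1) = 0x31386
s_3 = Round(s_2, k_2) = 0x7E3CA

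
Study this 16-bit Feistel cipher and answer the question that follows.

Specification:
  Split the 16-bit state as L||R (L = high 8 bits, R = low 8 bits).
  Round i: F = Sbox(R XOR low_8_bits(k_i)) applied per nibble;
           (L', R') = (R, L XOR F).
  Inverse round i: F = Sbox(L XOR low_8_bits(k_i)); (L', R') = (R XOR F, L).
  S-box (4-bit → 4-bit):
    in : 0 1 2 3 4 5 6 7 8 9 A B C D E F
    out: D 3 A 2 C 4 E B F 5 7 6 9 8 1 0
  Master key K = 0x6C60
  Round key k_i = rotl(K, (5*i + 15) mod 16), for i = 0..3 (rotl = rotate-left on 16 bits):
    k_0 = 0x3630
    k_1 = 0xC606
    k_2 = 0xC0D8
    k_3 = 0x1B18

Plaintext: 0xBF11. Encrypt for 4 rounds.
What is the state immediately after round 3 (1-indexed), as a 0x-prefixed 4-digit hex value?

s_0 = plaintext = 0xBF11
s_1 = Round(s_0, k_0) = 0x111C
s_2 = Round(s_1, k_1) = 0x1C26
s_3 = Round(s_2, k_2) = 0x261D
s_4 = Round(s_3, k_3) = 0x1DF2

0x261D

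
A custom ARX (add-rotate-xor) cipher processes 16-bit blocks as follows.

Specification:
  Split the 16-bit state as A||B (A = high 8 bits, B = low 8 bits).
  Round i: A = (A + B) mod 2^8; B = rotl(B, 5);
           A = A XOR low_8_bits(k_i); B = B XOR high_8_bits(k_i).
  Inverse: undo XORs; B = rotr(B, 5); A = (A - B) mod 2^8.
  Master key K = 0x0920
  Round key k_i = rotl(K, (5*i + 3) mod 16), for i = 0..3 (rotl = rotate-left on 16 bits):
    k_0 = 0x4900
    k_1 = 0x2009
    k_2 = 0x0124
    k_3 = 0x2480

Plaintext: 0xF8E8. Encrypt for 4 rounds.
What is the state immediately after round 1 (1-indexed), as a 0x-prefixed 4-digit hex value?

0xE054

s_0 = plaintext = 0xF8E8
s_1 = Round(s_0, k_0) = 0xE054
s_2 = Round(s_1, k_1) = 0x3DAA
s_3 = Round(s_2, k_2) = 0xC354
s_4 = Round(s_3, k_3) = 0x97AE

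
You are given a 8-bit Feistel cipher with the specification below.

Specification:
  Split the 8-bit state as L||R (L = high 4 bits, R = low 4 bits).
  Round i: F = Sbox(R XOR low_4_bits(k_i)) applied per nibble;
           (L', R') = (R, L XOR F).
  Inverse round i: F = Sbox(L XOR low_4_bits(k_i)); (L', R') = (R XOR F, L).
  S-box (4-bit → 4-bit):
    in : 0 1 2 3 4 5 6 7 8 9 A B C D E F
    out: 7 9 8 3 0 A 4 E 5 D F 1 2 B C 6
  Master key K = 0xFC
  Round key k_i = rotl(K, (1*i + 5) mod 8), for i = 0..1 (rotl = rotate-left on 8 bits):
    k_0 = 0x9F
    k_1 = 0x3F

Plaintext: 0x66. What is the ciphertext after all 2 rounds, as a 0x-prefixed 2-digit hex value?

0xB6

s_0 = plaintext = 0x66
s_1 = Round(s_0, k_0) = 0x6B
s_2 = Round(s_1, k_1) = 0xB6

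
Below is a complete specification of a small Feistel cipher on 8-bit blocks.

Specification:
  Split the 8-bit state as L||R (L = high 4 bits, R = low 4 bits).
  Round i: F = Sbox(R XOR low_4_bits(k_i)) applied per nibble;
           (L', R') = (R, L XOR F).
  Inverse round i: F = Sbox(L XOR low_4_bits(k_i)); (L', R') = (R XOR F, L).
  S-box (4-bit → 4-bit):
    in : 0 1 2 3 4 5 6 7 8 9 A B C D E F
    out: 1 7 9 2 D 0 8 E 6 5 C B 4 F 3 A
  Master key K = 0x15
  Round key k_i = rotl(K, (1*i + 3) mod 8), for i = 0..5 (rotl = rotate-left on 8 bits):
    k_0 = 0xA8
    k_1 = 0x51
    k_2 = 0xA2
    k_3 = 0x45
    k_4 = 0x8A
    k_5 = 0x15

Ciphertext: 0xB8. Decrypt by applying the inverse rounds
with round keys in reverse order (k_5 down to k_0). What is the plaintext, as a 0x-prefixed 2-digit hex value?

0xAB

s_0 = ciphertext = 0xB8
s_1 = InvRound(s_0, k_5) = 0xBB
s_2 = InvRound(s_1, k_4) = 0xCB
s_3 = InvRound(s_2, k_3) = 0xEC
s_4 = InvRound(s_3, k_2) = 0x8E
s_5 = InvRound(s_4, k_1) = 0xB8
s_6 = InvRound(s_5, k_0) = 0xAB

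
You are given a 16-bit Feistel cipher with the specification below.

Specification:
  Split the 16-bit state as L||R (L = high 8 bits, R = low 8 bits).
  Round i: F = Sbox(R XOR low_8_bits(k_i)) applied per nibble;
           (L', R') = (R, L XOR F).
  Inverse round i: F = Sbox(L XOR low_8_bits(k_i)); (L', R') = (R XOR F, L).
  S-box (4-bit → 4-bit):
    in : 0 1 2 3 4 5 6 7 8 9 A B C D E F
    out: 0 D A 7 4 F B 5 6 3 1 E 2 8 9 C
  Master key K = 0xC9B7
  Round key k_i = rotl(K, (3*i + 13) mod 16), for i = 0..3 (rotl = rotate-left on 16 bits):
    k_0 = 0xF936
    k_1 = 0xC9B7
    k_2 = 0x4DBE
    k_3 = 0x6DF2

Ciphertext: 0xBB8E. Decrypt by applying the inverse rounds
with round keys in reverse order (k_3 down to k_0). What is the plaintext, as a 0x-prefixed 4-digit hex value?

0xE333

s_0 = ciphertext = 0xBB8E
s_1 = InvRound(s_0, k_3) = 0xCDBB
s_2 = InvRound(s_1, k_2) = 0xECCD
s_3 = InvRound(s_2, k_1) = 0x33EC
s_4 = InvRound(s_3, k_0) = 0xE333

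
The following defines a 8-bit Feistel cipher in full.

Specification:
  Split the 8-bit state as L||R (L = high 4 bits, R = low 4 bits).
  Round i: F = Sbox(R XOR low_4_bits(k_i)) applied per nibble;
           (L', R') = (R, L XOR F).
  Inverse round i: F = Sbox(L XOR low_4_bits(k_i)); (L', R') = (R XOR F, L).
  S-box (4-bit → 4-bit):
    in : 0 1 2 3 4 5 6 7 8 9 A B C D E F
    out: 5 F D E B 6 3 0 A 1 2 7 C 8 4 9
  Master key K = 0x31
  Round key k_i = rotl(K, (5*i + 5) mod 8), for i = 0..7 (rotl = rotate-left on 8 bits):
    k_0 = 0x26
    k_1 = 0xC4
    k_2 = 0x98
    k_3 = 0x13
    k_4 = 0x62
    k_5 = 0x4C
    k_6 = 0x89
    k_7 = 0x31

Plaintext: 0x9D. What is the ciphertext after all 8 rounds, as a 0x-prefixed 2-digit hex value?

s_0 = plaintext = 0x9D
s_1 = Round(s_0, k_0) = 0xDE
s_2 = Round(s_1, k_1) = 0xEF
s_3 = Round(s_2, k_2) = 0xFE
s_4 = Round(s_3, k_3) = 0xE7
s_5 = Round(s_4, k_4) = 0x78
s_6 = Round(s_5, k_5) = 0x8C
s_7 = Round(s_6, k_6) = 0xCE
s_8 = Round(s_7, k_7) = 0xE5

0xE5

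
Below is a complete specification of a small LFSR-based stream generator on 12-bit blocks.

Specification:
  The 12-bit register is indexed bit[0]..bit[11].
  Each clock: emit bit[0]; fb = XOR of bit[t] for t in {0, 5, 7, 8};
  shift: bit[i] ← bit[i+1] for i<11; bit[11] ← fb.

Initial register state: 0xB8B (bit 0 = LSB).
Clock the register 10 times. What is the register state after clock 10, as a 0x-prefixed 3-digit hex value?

0x26E

reg_0 = 0xB8B
clock 1: out=1, reg = 0xDC5
clock 2: out=1, reg = 0xEE2
clock 3: out=0, reg = 0x771
clock 4: out=1, reg = 0xBB8
clock 5: out=0, reg = 0xDDC
clock 6: out=0, reg = 0x6EE
clock 7: out=0, reg = 0x377
clock 8: out=1, reg = 0x9BB
clock 9: out=1, reg = 0x4DD
clock 10: out=1, reg = 0x26E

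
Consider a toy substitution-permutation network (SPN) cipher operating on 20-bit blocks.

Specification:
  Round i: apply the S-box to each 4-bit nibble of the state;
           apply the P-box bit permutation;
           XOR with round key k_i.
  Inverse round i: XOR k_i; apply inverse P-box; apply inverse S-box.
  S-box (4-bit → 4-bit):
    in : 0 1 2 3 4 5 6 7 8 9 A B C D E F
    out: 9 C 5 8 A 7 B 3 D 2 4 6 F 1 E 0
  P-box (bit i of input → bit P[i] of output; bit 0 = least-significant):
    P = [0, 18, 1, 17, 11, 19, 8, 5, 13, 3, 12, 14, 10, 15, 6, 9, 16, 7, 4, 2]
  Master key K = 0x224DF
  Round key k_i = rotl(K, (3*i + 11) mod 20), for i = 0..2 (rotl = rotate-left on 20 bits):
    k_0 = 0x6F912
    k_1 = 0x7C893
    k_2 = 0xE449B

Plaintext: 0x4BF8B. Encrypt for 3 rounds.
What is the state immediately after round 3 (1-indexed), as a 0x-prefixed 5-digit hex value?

s_0 = plaintext = 0x4BF8B
s_1 = Round(s_0, k_0) = 0x270F4
s_2 = Round(s_1, k_1) = 0x02C83
s_3 = Round(s_2, k_2) = 0xD39F7

0xD39F7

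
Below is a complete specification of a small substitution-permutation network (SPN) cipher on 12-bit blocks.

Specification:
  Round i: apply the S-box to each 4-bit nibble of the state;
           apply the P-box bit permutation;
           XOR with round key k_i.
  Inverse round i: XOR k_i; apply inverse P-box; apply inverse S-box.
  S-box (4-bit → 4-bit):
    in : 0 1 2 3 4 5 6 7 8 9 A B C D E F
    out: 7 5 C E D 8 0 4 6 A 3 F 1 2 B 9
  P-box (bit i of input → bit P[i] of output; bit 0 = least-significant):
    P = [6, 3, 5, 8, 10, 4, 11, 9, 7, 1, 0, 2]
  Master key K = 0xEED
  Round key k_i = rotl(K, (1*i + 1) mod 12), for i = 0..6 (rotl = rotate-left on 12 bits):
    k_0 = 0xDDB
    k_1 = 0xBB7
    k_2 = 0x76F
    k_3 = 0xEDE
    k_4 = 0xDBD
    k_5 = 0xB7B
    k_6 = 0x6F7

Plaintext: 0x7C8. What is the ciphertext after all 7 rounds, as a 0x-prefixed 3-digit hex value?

s_0 = plaintext = 0x7C8
s_1 = Round(s_0, k_0) = 0x9F2
s_2 = Round(s_1, k_1) = 0xC91
s_3 = Round(s_2, k_2) = 0x59F
s_4 = Round(s_3, k_3) = 0xD8A
s_5 = Round(s_4, k_4) = 0x5E7
s_6 = Round(s_5, k_5) = 0xD4F
s_7 = Round(s_6, k_6) = 0x9B5

0x9B5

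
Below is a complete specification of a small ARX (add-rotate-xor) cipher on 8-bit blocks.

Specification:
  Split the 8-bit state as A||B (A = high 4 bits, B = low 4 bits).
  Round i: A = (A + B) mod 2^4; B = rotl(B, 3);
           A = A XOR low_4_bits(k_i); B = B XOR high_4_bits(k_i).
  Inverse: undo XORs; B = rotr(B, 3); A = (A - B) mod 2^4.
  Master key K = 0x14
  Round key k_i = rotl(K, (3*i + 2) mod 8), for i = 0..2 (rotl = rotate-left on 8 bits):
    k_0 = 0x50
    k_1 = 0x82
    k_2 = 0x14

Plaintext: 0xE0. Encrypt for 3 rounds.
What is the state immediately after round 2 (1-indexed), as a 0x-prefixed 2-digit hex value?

0x12

s_0 = plaintext = 0xE0
s_1 = Round(s_0, k_0) = 0xE5
s_2 = Round(s_1, k_1) = 0x12
s_3 = Round(s_2, k_2) = 0x70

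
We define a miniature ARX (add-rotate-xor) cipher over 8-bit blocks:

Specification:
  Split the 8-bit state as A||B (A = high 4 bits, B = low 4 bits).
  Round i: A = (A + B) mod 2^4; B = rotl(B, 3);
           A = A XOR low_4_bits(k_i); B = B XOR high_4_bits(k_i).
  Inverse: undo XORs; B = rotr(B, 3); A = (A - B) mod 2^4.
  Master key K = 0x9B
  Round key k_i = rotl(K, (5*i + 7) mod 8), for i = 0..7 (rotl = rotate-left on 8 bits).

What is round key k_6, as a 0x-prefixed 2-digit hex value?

0x73

K = 0x9B
k_0 = rotl(K, (5*0+7) mod 8) = rotl(K, 7) = 0xCD
k_1 = rotl(K, (5*1+7) mod 8) = rotl(K, 4) = 0xB9
k_2 = rotl(K, (5*2+7) mod 8) = rotl(K, 1) = 0x37
k_3 = rotl(K, (5*3+7) mod 8) = rotl(K, 6) = 0xE6
k_4 = rotl(K, (5*4+7) mod 8) = rotl(K, 3) = 0xDC
k_5 = rotl(K, (5*5+7) mod 8) = rotl(K, 0) = 0x9B
k_6 = rotl(K, (5*6+7) mod 8) = rotl(K, 5) = 0x73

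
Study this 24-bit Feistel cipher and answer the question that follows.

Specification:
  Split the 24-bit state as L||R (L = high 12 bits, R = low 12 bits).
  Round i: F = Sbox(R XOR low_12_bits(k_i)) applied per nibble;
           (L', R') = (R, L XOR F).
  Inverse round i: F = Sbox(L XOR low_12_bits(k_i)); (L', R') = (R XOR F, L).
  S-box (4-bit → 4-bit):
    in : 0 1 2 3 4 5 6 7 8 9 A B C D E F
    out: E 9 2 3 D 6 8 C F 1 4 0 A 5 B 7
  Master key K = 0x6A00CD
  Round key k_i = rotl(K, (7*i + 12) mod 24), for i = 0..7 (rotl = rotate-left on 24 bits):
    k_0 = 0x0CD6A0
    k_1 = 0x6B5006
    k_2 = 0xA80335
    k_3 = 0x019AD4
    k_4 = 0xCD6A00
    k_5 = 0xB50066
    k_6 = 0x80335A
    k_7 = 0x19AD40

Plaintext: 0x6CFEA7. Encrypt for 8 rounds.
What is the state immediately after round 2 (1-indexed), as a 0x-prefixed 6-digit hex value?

0x923F81

s_0 = plaintext = 0x6CFEA7
s_1 = Round(s_0, k_0) = 0xEA7923
s_2 = Round(s_1, k_1) = 0x923F81
s_3 = Round(s_2, k_2) = 0xF8132E
s_4 = Round(s_3, k_3) = 0x32EEF5
s_5 = Round(s_4, k_4) = 0xEF5E58
s_6 = Round(s_5, k_5) = 0xE585CE
s_7 = Round(s_6, k_6) = 0x5CE645
s_8 = Round(s_7, k_7) = 0x645528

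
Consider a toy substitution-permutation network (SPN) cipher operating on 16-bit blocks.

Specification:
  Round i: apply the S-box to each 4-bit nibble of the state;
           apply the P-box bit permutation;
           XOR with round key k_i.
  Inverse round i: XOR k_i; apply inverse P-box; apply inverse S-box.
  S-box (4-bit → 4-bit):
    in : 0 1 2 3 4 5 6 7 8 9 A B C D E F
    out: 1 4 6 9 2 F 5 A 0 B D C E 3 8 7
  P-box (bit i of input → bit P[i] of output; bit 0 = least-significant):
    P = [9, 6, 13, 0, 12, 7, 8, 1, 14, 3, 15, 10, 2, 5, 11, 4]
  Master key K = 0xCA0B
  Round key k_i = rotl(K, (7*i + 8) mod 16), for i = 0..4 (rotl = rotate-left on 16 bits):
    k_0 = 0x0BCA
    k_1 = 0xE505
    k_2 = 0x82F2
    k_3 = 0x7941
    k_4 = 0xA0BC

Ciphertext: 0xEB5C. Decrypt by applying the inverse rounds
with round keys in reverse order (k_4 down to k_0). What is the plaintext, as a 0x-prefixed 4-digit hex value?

s_0 = ciphertext = 0xEB5C
s_1 = InvRound(s_0, k_4) = 0x202D
s_2 = InvRound(s_1, k_3) = 0xFD64
s_3 = InvRound(s_2, k_2) = 0xA356
s_4 = InvRound(s_3, k_1) = 0xE3E9
s_5 = InvRound(s_4, k_0) = 0x26EB

0x26EB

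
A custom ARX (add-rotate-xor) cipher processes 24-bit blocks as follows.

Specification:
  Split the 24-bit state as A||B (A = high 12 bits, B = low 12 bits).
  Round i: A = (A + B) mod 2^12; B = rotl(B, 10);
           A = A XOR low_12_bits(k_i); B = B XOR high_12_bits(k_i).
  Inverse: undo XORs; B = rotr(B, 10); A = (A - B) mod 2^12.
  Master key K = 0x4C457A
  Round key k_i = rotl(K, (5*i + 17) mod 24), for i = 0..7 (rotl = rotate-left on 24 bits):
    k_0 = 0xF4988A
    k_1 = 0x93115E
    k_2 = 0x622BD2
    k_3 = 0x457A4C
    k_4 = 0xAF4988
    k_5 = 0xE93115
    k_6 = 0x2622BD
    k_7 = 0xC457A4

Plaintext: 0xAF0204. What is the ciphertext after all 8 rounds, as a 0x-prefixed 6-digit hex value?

0x0E1D21

s_0 = plaintext = 0xAF0204
s_1 = Round(s_0, k_0) = 0x47EFC8
s_2 = Round(s_1, k_1) = 0x518AC3
s_3 = Round(s_2, k_2) = 0x409892
s_4 = Round(s_3, k_3) = 0x6D7E73
s_5 = Round(s_4, k_4) = 0xCC2568
s_6 = Round(s_5, k_5) = 0x33FFC9
s_7 = Round(s_6, k_6) = 0x1B5590
s_8 = Round(s_7, k_7) = 0x0E1D21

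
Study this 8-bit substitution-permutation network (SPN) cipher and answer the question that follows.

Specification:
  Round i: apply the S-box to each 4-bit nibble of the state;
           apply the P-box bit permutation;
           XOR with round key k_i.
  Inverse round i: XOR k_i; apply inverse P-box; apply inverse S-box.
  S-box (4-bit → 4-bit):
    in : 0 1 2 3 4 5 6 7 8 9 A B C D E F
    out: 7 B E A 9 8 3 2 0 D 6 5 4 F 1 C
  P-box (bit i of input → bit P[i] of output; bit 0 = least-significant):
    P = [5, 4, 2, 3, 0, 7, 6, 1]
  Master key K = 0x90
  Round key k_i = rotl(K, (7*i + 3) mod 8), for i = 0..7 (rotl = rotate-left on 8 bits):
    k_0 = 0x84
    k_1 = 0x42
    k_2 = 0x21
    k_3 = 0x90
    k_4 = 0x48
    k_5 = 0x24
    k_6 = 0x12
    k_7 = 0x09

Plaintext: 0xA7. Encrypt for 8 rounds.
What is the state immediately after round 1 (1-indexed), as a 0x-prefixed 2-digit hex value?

s_0 = plaintext = 0xA7
s_1 = Round(s_0, k_0) = 0x54
s_2 = Round(s_1, k_1) = 0x68
s_3 = Round(s_2, k_2) = 0xA0
s_4 = Round(s_3, k_3) = 0x64
s_5 = Round(s_4, k_4) = 0xE1
s_6 = Round(s_5, k_5) = 0x1D
s_7 = Round(s_6, k_6) = 0xAD
s_8 = Round(s_7, k_7) = 0xF5

0x54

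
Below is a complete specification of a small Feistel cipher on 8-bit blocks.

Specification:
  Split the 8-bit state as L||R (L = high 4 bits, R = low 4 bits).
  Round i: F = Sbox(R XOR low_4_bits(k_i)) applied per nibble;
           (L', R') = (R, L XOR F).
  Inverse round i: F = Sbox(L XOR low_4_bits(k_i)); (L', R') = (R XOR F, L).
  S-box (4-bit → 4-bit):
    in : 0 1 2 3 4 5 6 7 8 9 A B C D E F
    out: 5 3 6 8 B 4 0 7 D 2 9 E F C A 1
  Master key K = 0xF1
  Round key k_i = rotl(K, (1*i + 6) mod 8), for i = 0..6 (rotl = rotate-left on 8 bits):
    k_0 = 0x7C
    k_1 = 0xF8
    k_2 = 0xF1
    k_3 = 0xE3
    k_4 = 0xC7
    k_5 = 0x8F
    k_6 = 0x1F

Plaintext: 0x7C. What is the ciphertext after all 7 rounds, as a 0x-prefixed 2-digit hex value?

s_0 = plaintext = 0x7C
s_1 = Round(s_0, k_0) = 0xC2
s_2 = Round(s_1, k_1) = 0x25
s_3 = Round(s_2, k_2) = 0x59
s_4 = Round(s_3, k_3) = 0x9C
s_5 = Round(s_4, k_4) = 0xC7
s_6 = Round(s_5, k_5) = 0x71
s_7 = Round(s_6, k_6) = 0x1D

0x1D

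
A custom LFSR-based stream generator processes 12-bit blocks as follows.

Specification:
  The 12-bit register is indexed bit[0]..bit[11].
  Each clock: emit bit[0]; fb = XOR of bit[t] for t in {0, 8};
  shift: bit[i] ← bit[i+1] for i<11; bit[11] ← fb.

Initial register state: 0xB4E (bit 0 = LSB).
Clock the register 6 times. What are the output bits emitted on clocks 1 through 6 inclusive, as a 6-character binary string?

011100

reg_0 = 0xB4E
clock 1: out=0, reg = 0xDA7
clock 2: out=1, reg = 0x6D3
clock 3: out=1, reg = 0xB69
clock 4: out=1, reg = 0x5B4
clock 5: out=0, reg = 0xADA
clock 6: out=0, reg = 0x56D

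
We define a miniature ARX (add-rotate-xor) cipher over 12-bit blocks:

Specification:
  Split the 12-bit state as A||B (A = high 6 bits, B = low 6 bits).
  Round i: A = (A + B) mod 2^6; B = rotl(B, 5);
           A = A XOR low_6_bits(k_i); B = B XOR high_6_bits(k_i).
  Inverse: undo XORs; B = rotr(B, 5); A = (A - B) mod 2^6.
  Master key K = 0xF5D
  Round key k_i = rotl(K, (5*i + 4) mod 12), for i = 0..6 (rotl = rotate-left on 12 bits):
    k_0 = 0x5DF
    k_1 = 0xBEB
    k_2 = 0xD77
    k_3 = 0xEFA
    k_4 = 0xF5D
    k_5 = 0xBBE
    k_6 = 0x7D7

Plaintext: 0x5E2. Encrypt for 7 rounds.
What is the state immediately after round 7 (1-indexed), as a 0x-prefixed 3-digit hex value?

s_0 = plaintext = 0x5E2
s_1 = Round(s_0, k_0) = 0x986
s_2 = Round(s_1, k_1) = 0x1EC
s_3 = Round(s_2, k_2) = 0x123
s_4 = Round(s_3, k_3) = 0x74A
s_5 = Round(s_4, k_4) = 0xEB8
s_6 = Round(s_5, k_5) = 0x332
s_7 = Round(s_6, k_6) = 0xA46

0xA46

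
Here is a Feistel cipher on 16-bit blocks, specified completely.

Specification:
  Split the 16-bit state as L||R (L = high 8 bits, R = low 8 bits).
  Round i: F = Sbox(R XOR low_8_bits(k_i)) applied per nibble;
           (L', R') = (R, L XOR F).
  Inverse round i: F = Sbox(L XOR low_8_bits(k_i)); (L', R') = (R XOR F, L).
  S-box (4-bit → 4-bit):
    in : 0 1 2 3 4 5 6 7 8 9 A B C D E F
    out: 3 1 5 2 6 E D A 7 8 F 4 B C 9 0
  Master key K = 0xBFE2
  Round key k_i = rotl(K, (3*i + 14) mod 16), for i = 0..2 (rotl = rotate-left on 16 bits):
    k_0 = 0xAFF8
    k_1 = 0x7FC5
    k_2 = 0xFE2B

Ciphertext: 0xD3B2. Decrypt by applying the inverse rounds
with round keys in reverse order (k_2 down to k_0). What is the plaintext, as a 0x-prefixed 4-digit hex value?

s_0 = ciphertext = 0xD3B2
s_1 = InvRound(s_0, k_2) = 0xB5D3
s_2 = InvRound(s_1, k_1) = 0x70B5
s_3 = InvRound(s_2, k_0) = 0xC270

0xC270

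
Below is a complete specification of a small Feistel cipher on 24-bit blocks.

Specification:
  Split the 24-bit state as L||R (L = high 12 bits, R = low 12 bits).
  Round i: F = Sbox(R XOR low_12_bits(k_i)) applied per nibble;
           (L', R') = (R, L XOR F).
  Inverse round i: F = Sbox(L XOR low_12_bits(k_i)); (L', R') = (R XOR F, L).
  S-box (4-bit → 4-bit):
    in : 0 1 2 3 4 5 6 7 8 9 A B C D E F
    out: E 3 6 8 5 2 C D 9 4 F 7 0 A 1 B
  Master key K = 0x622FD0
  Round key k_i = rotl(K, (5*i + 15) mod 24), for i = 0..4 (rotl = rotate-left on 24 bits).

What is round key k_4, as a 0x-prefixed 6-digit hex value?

0x7E8311

K = 0x622FD0
k_0 = rotl(K, (5*0+15) mod 24) = rotl(K, 15) = 0xE83117
k_1 = rotl(K, (5*1+15) mod 24) = rotl(K, 20) = 0x0622FD
k_2 = rotl(K, (5*2+15) mod 24) = rotl(K, 1) = 0xC45FA0
k_3 = rotl(K, (5*3+15) mod 24) = rotl(K, 6) = 0x8BF418
k_4 = rotl(K, (5*4+15) mod 24) = rotl(K, 11) = 0x7E8311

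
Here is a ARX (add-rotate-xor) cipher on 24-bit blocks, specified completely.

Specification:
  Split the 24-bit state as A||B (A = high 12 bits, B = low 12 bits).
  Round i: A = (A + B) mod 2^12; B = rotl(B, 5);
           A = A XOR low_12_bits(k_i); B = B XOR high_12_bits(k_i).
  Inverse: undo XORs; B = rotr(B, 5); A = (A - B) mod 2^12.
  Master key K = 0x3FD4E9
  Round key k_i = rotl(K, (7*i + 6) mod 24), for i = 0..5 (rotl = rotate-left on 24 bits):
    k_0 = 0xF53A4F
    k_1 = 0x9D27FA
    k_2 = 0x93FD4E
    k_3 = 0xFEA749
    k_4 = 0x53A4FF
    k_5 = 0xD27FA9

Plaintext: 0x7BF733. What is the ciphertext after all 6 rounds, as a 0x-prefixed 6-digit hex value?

s_0 = plaintext = 0x7BF733
s_1 = Round(s_0, k_0) = 0x4BD93D
s_2 = Round(s_1, k_1) = 0xA00E60
s_3 = Round(s_2, k_2) = 0x52E523
s_4 = Round(s_3, k_3) = 0xD18B80
s_5 = Round(s_4, k_4) = 0xC6752D
s_6 = Round(s_5, k_5) = 0xE3D88D

0xE3D88D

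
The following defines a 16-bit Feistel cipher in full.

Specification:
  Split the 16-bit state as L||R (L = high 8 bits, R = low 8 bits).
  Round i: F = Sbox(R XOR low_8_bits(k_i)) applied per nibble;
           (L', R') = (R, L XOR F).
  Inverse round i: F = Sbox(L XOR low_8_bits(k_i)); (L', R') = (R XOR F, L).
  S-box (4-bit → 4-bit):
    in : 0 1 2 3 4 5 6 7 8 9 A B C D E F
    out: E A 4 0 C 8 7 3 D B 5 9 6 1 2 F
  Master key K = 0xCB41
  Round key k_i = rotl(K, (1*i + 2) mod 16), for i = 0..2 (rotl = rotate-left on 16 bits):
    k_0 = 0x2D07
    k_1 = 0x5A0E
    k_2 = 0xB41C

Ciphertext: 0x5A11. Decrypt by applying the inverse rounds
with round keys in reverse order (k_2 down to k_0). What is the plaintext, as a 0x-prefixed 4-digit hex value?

0x1847

s_0 = ciphertext = 0x5A11
s_1 = InvRound(s_0, k_2) = 0xD65A
s_2 = InvRound(s_1, k_1) = 0x47D6
s_3 = InvRound(s_2, k_0) = 0x1847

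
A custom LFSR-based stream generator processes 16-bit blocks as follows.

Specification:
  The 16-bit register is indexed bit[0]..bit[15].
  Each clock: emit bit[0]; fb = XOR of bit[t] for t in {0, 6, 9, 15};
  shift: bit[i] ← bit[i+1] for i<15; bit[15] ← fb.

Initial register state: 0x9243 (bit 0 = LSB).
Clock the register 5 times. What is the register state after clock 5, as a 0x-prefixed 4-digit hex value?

0xF492

reg_0 = 0x9243
clock 1: out=1, reg = 0x4921
clock 2: out=1, reg = 0xA490
clock 3: out=0, reg = 0xD248
clock 4: out=0, reg = 0xE924
clock 5: out=0, reg = 0xF492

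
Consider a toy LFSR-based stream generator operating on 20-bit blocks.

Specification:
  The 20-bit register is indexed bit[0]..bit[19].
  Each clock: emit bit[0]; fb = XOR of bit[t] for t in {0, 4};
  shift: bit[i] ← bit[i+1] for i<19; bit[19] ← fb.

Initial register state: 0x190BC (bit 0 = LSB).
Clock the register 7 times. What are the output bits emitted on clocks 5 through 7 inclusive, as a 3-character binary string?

110

reg_0 = 0x190BC
clock 1: out=0, reg = 0x8C85E
clock 2: out=0, reg = 0xC642F
clock 3: out=1, reg = 0xE3217
clock 4: out=1, reg = 0x7190B
clock 5: out=1, reg = 0xB8C85
clock 6: out=1, reg = 0xDC642
clock 7: out=0, reg = 0x6E321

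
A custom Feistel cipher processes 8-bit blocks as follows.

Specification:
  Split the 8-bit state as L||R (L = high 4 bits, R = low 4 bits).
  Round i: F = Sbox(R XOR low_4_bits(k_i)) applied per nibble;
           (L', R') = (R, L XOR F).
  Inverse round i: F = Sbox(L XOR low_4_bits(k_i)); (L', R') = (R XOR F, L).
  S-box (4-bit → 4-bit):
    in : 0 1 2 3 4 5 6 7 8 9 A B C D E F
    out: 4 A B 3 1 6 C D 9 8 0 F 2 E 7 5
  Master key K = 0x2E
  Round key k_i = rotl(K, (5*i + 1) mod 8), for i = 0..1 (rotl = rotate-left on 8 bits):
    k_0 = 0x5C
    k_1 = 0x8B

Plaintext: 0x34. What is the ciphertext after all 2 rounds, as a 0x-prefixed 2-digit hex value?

s_0 = plaintext = 0x34
s_1 = Round(s_0, k_0) = 0x4A
s_2 = Round(s_1, k_1) = 0xAE

0xAE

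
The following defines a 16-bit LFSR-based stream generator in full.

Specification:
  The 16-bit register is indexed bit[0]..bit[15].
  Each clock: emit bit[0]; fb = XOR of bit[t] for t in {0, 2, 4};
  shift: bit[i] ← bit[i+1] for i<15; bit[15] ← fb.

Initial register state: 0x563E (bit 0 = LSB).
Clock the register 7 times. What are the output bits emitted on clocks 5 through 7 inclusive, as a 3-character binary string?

reg_0 = 0x563E
clock 1: out=0, reg = 0x2B1F
clock 2: out=1, reg = 0x958F
clock 3: out=1, reg = 0x4AC7
clock 4: out=1, reg = 0x2563
clock 5: out=1, reg = 0x92B1
clock 6: out=1, reg = 0x4958
clock 7: out=0, reg = 0xA4AC

110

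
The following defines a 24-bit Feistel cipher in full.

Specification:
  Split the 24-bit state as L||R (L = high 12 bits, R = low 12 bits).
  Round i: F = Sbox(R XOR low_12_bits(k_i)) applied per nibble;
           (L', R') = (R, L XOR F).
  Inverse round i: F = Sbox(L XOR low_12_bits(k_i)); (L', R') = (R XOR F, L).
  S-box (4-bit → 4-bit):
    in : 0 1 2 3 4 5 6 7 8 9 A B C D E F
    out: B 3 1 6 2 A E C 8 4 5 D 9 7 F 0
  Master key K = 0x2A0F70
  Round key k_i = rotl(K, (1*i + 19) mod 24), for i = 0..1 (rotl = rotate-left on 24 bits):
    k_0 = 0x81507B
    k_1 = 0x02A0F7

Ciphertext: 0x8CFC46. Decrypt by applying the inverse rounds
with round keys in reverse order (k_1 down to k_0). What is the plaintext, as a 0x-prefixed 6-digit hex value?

s_0 = ciphertext = 0x8CFC46
s_1 = InvRound(s_0, k_1) = 0x42E8CF
s_2 = InvRound(s_1, k_0) = 0xA6542E

0xA6542E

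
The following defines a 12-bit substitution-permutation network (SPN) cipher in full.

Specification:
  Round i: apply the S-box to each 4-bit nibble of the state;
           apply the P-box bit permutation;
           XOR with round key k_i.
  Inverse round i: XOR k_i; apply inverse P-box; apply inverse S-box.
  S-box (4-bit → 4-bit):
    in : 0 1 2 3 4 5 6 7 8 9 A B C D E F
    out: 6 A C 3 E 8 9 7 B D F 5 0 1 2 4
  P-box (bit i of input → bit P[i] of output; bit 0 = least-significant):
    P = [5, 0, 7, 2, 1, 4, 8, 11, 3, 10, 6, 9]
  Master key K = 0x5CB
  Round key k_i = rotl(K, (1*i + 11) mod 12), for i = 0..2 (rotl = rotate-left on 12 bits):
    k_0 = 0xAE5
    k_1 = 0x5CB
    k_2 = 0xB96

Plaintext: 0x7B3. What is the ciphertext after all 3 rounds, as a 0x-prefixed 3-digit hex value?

0x2B9

s_0 = plaintext = 0x7B3
s_1 = Round(s_0, k_0) = 0xF8E
s_2 = Round(s_1, k_1) = 0xD98
s_3 = Round(s_2, k_2) = 0x2B9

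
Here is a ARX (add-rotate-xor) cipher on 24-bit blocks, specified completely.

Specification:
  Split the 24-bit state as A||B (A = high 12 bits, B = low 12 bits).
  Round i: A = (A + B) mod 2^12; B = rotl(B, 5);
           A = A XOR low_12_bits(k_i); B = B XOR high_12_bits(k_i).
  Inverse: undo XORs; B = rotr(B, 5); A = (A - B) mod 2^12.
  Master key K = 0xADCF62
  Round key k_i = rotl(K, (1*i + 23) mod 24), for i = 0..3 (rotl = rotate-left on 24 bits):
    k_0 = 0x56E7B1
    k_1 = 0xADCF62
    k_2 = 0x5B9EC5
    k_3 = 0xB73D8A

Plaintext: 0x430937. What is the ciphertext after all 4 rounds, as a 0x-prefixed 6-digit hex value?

s_0 = plaintext = 0x430937
s_1 = Round(s_0, k_0) = 0xAD639C
s_2 = Round(s_1, k_1) = 0x11095B
s_3 = Round(s_2, k_2) = 0x4AEECB
s_4 = Round(s_3, k_3) = 0xEF320E

0xEF320E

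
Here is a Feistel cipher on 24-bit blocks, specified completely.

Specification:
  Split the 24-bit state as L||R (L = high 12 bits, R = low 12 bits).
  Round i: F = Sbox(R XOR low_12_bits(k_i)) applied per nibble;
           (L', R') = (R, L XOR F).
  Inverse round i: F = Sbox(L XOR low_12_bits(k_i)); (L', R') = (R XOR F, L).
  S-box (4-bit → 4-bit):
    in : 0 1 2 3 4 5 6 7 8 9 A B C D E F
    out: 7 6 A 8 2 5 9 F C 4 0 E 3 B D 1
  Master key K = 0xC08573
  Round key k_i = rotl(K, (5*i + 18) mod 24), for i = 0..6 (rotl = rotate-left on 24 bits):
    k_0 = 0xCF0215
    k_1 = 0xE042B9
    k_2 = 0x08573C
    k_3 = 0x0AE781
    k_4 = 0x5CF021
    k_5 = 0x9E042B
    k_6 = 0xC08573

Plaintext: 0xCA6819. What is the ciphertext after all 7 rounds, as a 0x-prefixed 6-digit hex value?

s_0 = plaintext = 0xCA6819
s_1 = Round(s_0, k_0) = 0x819CD5
s_2 = Round(s_1, k_1) = 0xCD558A
s_3 = Round(s_2, k_2) = 0x58A63C
s_4 = Round(s_3, k_3) = 0x63C361
s_5 = Round(s_4, k_4) = 0x361E1B
s_6 = Round(s_5, k_5) = 0xE1B3E6
s_7 = Round(s_6, k_6) = 0x3E675E

0x3E675E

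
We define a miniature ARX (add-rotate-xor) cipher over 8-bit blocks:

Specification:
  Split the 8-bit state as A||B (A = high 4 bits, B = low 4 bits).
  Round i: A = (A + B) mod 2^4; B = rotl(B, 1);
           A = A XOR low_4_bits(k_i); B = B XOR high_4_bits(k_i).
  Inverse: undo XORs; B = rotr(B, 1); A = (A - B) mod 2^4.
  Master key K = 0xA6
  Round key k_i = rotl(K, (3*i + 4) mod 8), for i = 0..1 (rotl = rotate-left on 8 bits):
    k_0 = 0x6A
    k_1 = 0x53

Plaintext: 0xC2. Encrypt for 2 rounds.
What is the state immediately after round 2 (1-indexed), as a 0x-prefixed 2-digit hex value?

0x51

s_0 = plaintext = 0xC2
s_1 = Round(s_0, k_0) = 0x42
s_2 = Round(s_1, k_1) = 0x51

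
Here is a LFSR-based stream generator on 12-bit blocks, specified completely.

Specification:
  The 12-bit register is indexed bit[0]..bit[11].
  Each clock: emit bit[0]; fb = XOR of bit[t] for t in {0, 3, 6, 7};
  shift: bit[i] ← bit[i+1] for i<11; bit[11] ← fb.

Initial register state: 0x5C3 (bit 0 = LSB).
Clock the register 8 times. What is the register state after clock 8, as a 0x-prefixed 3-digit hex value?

reg_0 = 0x5C3
clock 1: out=1, reg = 0xAE1
clock 2: out=1, reg = 0xD70
clock 3: out=0, reg = 0xEB8
clock 4: out=0, reg = 0x75C
clock 5: out=0, reg = 0x3AE
clock 6: out=0, reg = 0x1D7
clock 7: out=1, reg = 0x8EB
clock 8: out=1, reg = 0x475

0x475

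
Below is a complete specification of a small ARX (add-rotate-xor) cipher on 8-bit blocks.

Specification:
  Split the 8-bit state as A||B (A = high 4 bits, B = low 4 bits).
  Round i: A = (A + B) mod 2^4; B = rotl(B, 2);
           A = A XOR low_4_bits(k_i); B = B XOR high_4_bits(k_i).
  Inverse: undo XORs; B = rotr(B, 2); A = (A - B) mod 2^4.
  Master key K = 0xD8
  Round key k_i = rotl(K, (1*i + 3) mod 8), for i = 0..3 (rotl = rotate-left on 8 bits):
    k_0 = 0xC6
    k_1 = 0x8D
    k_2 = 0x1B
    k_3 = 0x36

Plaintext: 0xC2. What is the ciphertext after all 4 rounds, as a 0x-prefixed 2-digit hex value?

0xEE

s_0 = plaintext = 0xC2
s_1 = Round(s_0, k_0) = 0x84
s_2 = Round(s_1, k_1) = 0x19
s_3 = Round(s_2, k_2) = 0x17
s_4 = Round(s_3, k_3) = 0xEE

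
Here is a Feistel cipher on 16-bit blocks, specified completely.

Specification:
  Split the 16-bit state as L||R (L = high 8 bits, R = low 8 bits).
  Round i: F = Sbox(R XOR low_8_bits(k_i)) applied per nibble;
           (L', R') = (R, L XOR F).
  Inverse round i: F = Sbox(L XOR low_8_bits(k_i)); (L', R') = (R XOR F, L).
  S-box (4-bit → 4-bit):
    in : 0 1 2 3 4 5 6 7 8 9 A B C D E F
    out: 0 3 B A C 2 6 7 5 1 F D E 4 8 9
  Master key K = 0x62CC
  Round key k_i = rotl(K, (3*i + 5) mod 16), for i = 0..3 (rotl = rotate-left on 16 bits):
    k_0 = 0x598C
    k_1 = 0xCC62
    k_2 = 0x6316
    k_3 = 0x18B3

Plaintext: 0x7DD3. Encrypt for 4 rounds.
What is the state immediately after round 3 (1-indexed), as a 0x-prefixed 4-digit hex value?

s_0 = plaintext = 0x7DD3
s_1 = Round(s_0, k_0) = 0xD354
s_2 = Round(s_1, k_1) = 0x5475
s_3 = Round(s_2, k_2) = 0x753E
s_4 = Round(s_3, k_3) = 0x3E21

0x753E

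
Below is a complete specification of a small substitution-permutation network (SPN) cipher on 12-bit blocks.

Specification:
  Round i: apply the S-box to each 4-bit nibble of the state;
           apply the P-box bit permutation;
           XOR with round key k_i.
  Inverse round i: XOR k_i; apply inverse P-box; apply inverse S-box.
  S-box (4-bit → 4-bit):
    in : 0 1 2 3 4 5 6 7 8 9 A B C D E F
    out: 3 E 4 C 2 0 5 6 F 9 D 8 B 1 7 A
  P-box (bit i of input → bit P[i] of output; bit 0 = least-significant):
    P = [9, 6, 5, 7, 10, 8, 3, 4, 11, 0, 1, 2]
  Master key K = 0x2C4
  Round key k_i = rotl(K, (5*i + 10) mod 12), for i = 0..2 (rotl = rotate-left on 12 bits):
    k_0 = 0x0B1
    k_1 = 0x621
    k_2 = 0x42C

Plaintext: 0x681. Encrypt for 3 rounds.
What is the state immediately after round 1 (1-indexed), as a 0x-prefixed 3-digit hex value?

0xD4B

s_0 = plaintext = 0x681
s_1 = Round(s_0, k_0) = 0xD4B
s_2 = Round(s_1, k_1) = 0xFA1
s_3 = Round(s_2, k_2) = 0x0D1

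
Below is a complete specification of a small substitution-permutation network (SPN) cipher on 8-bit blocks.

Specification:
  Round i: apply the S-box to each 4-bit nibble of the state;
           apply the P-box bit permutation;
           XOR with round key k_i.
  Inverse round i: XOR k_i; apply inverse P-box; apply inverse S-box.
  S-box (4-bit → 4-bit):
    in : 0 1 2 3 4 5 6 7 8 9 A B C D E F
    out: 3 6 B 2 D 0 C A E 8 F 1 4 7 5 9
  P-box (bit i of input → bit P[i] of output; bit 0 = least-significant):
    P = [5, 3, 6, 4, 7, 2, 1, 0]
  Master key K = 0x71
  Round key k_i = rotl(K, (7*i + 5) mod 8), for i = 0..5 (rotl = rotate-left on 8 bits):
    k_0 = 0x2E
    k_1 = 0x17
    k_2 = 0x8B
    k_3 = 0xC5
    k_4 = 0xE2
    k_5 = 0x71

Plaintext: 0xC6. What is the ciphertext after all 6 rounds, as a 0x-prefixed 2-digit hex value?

s_0 = plaintext = 0xC6
s_1 = Round(s_0, k_0) = 0x7C
s_2 = Round(s_1, k_1) = 0x52
s_3 = Round(s_2, k_2) = 0xB3
s_4 = Round(s_3, k_3) = 0x4D
s_5 = Round(s_4, k_4) = 0x09
s_6 = Round(s_5, k_5) = 0xE5

0xE5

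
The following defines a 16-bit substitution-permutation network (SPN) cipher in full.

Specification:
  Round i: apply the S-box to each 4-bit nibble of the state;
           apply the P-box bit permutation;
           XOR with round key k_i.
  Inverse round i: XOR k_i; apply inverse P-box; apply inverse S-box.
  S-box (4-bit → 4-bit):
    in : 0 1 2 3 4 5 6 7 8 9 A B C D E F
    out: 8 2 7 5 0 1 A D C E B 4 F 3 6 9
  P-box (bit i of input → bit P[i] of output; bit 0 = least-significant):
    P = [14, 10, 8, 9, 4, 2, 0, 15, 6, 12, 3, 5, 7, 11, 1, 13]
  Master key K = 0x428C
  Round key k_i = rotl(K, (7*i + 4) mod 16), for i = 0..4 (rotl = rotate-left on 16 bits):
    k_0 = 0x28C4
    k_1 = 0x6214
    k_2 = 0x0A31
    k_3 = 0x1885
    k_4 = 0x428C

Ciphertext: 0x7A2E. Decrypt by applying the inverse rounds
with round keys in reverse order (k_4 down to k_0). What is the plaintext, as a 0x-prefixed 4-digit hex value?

s_0 = ciphertext = 0x7A2E
s_1 = InvRound(s_0, k_4) = 0xC644
s_2 = InvRound(s_1, k_3) = 0xDD8A
s_3 = InvRound(s_2, k_2) = 0x397C
s_4 = InvRound(s_3, k_1) = 0x1C47
s_5 = InvRound(s_4, k_0) = 0x71B1

0x71B1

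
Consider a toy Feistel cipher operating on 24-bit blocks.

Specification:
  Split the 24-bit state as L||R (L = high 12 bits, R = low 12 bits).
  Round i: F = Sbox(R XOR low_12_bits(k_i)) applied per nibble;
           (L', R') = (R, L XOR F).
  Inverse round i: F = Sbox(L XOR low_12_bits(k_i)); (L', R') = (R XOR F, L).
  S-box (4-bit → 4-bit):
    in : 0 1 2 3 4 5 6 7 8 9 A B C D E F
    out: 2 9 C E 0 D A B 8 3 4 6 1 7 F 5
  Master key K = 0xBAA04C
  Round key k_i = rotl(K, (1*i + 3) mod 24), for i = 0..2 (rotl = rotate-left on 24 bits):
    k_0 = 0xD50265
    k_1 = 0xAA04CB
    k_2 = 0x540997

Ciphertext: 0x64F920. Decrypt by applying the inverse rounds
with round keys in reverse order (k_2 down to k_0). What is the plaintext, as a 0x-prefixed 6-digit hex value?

s_0 = ciphertext = 0x64F920
s_1 = InvRound(s_0, k_2) = 0xC5864F
s_2 = InvRound(s_1, k_1) = 0xE71C58
s_3 = InvRound(s_2, k_0) = 0xDC8E71

0xDC8E71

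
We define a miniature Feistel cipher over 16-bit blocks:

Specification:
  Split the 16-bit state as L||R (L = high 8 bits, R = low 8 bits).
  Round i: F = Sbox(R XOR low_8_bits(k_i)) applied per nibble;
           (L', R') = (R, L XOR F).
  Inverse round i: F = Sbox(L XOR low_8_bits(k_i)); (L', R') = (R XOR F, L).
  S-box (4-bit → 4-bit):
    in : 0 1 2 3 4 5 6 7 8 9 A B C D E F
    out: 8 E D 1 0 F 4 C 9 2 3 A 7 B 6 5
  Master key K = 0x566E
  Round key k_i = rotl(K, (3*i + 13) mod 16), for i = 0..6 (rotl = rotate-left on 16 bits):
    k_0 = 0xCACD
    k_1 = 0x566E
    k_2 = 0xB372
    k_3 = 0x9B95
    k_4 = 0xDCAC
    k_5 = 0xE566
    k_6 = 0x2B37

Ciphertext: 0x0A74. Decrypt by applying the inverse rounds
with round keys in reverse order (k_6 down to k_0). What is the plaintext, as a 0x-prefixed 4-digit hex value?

s_0 = ciphertext = 0x0A74
s_1 = InvRound(s_0, k_6) = 0x6F0A
s_2 = InvRound(s_1, k_5) = 0x886F
s_3 = InvRound(s_2, k_4) = 0xBF88
s_4 = InvRound(s_3, k_3) = 0x5BBF
s_5 = InvRound(s_4, k_2) = 0x6D5B
s_6 = InvRound(s_5, k_1) = 0xDA6D
s_7 = InvRound(s_6, k_0) = 0x81DA

0x81DA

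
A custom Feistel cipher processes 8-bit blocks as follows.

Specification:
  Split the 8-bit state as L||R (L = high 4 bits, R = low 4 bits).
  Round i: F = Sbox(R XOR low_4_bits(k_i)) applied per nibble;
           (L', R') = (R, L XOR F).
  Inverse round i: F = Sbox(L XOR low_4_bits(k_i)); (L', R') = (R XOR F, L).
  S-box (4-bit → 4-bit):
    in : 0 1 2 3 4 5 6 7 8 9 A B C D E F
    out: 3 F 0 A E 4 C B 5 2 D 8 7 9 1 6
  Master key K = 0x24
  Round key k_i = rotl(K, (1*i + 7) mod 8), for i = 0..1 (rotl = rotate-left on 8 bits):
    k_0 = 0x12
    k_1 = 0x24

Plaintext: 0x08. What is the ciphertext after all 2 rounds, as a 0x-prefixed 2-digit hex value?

s_0 = plaintext = 0x08
s_1 = Round(s_0, k_0) = 0x8D
s_2 = Round(s_1, k_1) = 0xDA

0xDA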